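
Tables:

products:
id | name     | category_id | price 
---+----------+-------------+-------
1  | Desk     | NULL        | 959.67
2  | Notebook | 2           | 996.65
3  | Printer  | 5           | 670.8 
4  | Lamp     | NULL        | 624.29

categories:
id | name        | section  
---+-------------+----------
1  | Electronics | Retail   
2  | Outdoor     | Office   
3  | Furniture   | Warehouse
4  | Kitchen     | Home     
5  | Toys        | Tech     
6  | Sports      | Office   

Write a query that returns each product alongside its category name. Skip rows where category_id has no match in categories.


INNER JOIN keeps only products rows whose category_id matches an id in categories. Walk through each product:
  - product 1 (Desk): category_id=NULL, no match -> dropped
  - product 2 (Notebook): category_id=2 -> matches Outdoor
  - product 3 (Printer): category_id=5 -> matches Toys
  - product 4 (Lamp): category_id=NULL, no match -> dropped
So 2 of 4 rows are dropped.

SQL:
SELECT a.name, b.name AS category
FROM products a
INNER JOIN categories b ON a.category_id = b.id

Result:
name     | category
---------+---------
Notebook | Outdoor 
Printer  | Toys    


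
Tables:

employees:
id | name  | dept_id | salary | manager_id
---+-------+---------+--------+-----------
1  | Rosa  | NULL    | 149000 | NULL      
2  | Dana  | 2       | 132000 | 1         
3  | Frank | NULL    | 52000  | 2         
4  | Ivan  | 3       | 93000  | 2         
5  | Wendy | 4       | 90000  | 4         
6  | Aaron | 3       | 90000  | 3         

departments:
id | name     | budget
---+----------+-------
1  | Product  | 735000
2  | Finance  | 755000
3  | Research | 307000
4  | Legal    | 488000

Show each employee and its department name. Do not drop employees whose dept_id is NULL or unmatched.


LEFT JOIN keeps every row from employees (the left table); where dept_id has no match in departments, the department columns become NULL. Walk through each employee:
  - employee 1 (Rosa): dept_id=NULL, no match -> kept with NULL
  - employee 2 (Dana): dept_id=2 -> matches Finance
  - employee 3 (Frank): dept_id=NULL, no match -> kept with NULL
  - employee 4 (Ivan): dept_id=3 -> matches Research
  - employee 5 (Wendy): dept_id=4 -> matches Legal
  - employee 6 (Aaron): dept_id=3 -> matches Research
All 6 rows appear; 2 have NULL department.

SQL:
SELECT a.name, b.name AS department
FROM employees a
LEFT JOIN departments b ON a.dept_id = b.id

Result:
name  | department
------+-----------
Rosa  | NULL      
Dana  | Finance   
Frank | NULL      
Ivan  | Research  
Wendy | Legal     
Aaron | Research  


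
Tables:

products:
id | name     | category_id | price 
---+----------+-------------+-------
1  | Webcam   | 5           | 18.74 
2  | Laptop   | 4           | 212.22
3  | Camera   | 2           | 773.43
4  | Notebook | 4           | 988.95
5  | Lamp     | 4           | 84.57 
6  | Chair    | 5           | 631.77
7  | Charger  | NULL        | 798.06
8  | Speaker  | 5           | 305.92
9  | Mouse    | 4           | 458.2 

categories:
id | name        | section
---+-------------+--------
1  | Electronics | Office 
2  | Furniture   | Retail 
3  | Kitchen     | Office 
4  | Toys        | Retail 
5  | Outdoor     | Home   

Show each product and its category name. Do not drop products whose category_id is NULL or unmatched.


LEFT JOIN keeps every row from products (the left table); where category_id has no match in categories, the category columns become NULL. Walk through each product:
  - product 1 (Webcam): category_id=5 -> matches Outdoor
  - product 2 (Laptop): category_id=4 -> matches Toys
  - product 3 (Camera): category_id=2 -> matches Furniture
  - product 4 (Notebook): category_id=4 -> matches Toys
  - product 5 (Lamp): category_id=4 -> matches Toys
  - product 6 (Chair): category_id=5 -> matches Outdoor
  - product 7 (Charger): category_id=NULL, no match -> kept with NULL
  - product 8 (Speaker): category_id=5 -> matches Outdoor
  - product 9 (Mouse): category_id=4 -> matches Toys
All 9 rows appear; 1 has NULL category.

SQL:
SELECT a.name, b.name AS category
FROM products a
LEFT JOIN categories b ON a.category_id = b.id

Result:
name     | category 
---------+----------
Webcam   | Outdoor  
Laptop   | Toys     
Camera   | Furniture
Notebook | Toys     
Lamp     | Toys     
Chair    | Outdoor  
Charger  | NULL     
Speaker  | Outdoor  
Mouse    | Toys     


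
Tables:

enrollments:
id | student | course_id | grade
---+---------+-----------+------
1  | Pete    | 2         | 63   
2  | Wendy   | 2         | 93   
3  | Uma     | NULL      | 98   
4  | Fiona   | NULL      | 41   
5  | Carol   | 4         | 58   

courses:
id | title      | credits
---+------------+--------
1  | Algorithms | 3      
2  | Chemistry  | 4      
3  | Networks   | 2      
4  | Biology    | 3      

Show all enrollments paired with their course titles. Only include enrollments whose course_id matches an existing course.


INNER JOIN keeps only enrollments rows whose course_id matches an id in courses. Walk through each enrollment:
  - enrollment 1 (Pete): course_id=2 -> matches Chemistry
  - enrollment 2 (Wendy): course_id=2 -> matches Chemistry
  - enrollment 3 (Uma): course_id=NULL, no match -> dropped
  - enrollment 4 (Fiona): course_id=NULL, no match -> dropped
  - enrollment 5 (Carol): course_id=4 -> matches Biology
So 2 of 5 rows are dropped.

SQL:
SELECT a.student, b.title AS course
FROM enrollments a
INNER JOIN courses b ON a.course_id = b.id

Result:
student | course   
--------+----------
Pete    | Chemistry
Wendy   | Chemistry
Carol   | Biology  


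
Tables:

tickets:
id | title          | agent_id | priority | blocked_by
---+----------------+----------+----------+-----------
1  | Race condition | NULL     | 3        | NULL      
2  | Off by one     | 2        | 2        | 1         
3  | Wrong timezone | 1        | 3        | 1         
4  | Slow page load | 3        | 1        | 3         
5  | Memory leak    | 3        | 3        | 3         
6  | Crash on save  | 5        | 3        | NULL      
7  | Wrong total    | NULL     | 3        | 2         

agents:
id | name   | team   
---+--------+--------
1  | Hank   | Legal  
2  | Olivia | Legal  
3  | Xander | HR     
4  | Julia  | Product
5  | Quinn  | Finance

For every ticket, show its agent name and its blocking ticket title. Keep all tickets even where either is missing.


Two LEFT JOINs from the same base table tickets: one to agents via agent_id, one to tickets itself via blocked_by. Both are LEFT so every ticket is preserved.
Match against agents:
  - ticket 1 (Race condition): agent_id=NULL, no match -> kept with NULL
  - ticket 2 (Off by one): agent_id=2 -> matches Olivia
  - ticket 3 (Wrong timezone): agent_id=1 -> matches Hank
  - ticket 4 (Slow page load): agent_id=3 -> matches Xander
  - ticket 5 (Memory leak): agent_id=3 -> matches Xander
  - ticket 6 (Crash on save): agent_id=5 -> matches Quinn
  - ticket 7 (Wrong total): agent_id=NULL, no match -> kept with NULL
Match against tickets (self):
  - ticket 1 (Race condition): blocked_by=NULL -> NULL
  - ticket 2 (Off by one): blocked_by=1 -> Race condition
  - ticket 3 (Wrong timezone): blocked_by=1 -> Race condition
  - ticket 4 (Slow page load): blocked_by=3 -> Wrong timezone
  - ticket 5 (Memory leak): blocked_by=3 -> Wrong timezone
  - ticket 6 (Crash on save): blocked_by=NULL -> NULL
  - ticket 7 (Wrong total): blocked_by=2 -> Off by one

SQL:
SELECT a.title, b.name AS agent, c.title AS blocked_by
FROM tickets a
LEFT JOIN agents b ON a.agent_id = b.id
LEFT JOIN tickets c ON a.blocked_by = c.id

Result:
title          | agent  | blocked_by    
---------------+--------+---------------
Race condition | NULL   | NULL          
Off by one     | Olivia | Race condition
Wrong timezone | Hank   | Race condition
Slow page load | Xander | Wrong timezone
Memory leak    | Xander | Wrong timezone
Crash on save  | Quinn  | NULL          
Wrong total    | NULL   | Off by one    


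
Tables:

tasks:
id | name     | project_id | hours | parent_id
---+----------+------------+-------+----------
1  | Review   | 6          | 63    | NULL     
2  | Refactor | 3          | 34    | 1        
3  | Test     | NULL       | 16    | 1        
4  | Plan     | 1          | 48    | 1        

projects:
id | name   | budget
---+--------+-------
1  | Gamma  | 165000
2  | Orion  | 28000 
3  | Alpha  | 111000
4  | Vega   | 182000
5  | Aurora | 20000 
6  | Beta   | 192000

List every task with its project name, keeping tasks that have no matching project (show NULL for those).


LEFT JOIN keeps every row from tasks (the left table); where project_id has no match in projects, the project columns become NULL. Walk through each task:
  - task 1 (Review): project_id=6 -> matches Beta
  - task 2 (Refactor): project_id=3 -> matches Alpha
  - task 3 (Test): project_id=NULL, no match -> kept with NULL
  - task 4 (Plan): project_id=1 -> matches Gamma
All 4 rows appear; 1 has NULL project.

SQL:
SELECT a.name, b.name AS project
FROM tasks a
LEFT JOIN projects b ON a.project_id = b.id

Result:
name     | project
---------+--------
Review   | Beta   
Refactor | Alpha  
Test     | NULL   
Plan     | Gamma  


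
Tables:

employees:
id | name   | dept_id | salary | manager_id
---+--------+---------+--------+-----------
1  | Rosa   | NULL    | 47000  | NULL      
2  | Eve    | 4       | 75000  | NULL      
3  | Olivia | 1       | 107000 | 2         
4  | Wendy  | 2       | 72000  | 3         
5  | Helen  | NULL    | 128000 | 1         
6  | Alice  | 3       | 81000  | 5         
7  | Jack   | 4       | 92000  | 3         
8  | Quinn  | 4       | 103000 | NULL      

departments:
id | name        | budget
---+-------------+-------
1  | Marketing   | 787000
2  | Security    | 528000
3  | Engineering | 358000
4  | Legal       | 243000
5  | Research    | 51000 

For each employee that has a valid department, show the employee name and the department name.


INNER JOIN keeps only employees rows whose dept_id matches an id in departments. Walk through each employee:
  - employee 1 (Rosa): dept_id=NULL, no match -> dropped
  - employee 2 (Eve): dept_id=4 -> matches Legal
  - employee 3 (Olivia): dept_id=1 -> matches Marketing
  - employee 4 (Wendy): dept_id=2 -> matches Security
  - employee 5 (Helen): dept_id=NULL, no match -> dropped
  - employee 6 (Alice): dept_id=3 -> matches Engineering
  - employee 7 (Jack): dept_id=4 -> matches Legal
  - employee 8 (Quinn): dept_id=4 -> matches Legal
So 2 of 8 rows are dropped.

SQL:
SELECT a.name, b.name AS department
FROM employees a
INNER JOIN departments b ON a.dept_id = b.id

Result:
name   | department 
-------+------------
Eve    | Legal      
Olivia | Marketing  
Wendy  | Security   
Alice  | Engineering
Jack   | Legal      
Quinn  | Legal      


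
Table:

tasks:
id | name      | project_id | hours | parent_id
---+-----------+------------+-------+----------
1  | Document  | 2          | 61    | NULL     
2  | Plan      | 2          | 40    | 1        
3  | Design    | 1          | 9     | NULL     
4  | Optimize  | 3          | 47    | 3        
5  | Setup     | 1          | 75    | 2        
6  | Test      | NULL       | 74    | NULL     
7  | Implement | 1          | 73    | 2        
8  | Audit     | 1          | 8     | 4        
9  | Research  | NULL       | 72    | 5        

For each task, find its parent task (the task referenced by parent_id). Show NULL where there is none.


This is a self-join: tasks is joined to a second copy of itself, matching each row's parent_id to another row's id. Use LEFT JOIN so rows with parent_id=NULL are kept.
  - task 1 (Document): parent_id=NULL -> NULL
  - task 2 (Plan): parent_id=1 -> Document
  - task 3 (Design): parent_id=NULL -> NULL
  - task 4 (Optimize): parent_id=3 -> Design
  - task 5 (Setup): parent_id=2 -> Plan
  - task 6 (Test): parent_id=NULL -> NULL
  - task 7 (Implement): parent_id=2 -> Plan
  - task 8 (Audit): parent_id=4 -> Optimize
  - task 9 (Research): parent_id=5 -> Setup

SQL:
SELECT a.name AS item, b.name AS parent
FROM tasks a
LEFT JOIN tasks b ON a.parent_id = b.id

Result:
item      | parent  
----------+---------
Document  | NULL    
Plan      | Document
Design    | NULL    
Optimize  | Design  
Setup     | Plan    
Test      | NULL    
Implement | Plan    
Audit     | Optimize
Research  | Setup   


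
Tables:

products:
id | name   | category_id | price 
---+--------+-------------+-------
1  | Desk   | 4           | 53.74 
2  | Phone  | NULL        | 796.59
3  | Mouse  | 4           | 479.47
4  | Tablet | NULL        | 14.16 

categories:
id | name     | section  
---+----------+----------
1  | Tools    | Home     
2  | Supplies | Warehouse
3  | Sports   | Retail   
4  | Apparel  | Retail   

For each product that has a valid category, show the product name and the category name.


INNER JOIN keeps only products rows whose category_id matches an id in categories. Walk through each product:
  - product 1 (Desk): category_id=4 -> matches Apparel
  - product 2 (Phone): category_id=NULL, no match -> dropped
  - product 3 (Mouse): category_id=4 -> matches Apparel
  - product 4 (Tablet): category_id=NULL, no match -> dropped
So 2 of 4 rows are dropped.

SQL:
SELECT a.name, b.name AS category
FROM products a
INNER JOIN categories b ON a.category_id = b.id

Result:
name  | category
------+---------
Desk  | Apparel 
Mouse | Apparel 


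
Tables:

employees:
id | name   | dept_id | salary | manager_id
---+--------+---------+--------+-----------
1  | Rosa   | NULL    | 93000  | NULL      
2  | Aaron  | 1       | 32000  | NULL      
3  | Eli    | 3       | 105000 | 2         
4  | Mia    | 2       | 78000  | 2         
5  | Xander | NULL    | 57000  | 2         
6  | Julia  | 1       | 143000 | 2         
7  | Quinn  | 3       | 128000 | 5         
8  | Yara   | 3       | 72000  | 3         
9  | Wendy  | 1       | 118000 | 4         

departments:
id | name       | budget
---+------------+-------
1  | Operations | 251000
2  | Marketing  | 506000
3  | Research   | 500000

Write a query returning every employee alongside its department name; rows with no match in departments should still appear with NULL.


LEFT JOIN keeps every row from employees (the left table); where dept_id has no match in departments, the department columns become NULL. Walk through each employee:
  - employee 1 (Rosa): dept_id=NULL, no match -> kept with NULL
  - employee 2 (Aaron): dept_id=1 -> matches Operations
  - employee 3 (Eli): dept_id=3 -> matches Research
  - employee 4 (Mia): dept_id=2 -> matches Marketing
  - employee 5 (Xander): dept_id=NULL, no match -> kept with NULL
  - employee 6 (Julia): dept_id=1 -> matches Operations
  - employee 7 (Quinn): dept_id=3 -> matches Research
  - employee 8 (Yara): dept_id=3 -> matches Research
  - employee 9 (Wendy): dept_id=1 -> matches Operations
All 9 rows appear; 2 have NULL department.

SQL:
SELECT a.name, b.name AS department
FROM employees a
LEFT JOIN departments b ON a.dept_id = b.id

Result:
name   | department
-------+-----------
Rosa   | NULL      
Aaron  | Operations
Eli    | Research  
Mia    | Marketing 
Xander | NULL      
Julia  | Operations
Quinn  | Research  
Yara   | Research  
Wendy  | Operations


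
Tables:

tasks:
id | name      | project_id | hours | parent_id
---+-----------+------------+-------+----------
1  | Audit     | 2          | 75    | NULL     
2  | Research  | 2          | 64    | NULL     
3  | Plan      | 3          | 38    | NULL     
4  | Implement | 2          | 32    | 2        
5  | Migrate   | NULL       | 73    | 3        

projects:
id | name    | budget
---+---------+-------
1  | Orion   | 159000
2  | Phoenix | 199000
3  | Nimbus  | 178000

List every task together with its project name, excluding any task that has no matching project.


INNER JOIN keeps only tasks rows whose project_id matches an id in projects. Walk through each task:
  - task 1 (Audit): project_id=2 -> matches Phoenix
  - task 2 (Research): project_id=2 -> matches Phoenix
  - task 3 (Plan): project_id=3 -> matches Nimbus
  - task 4 (Implement): project_id=2 -> matches Phoenix
  - task 5 (Migrate): project_id=NULL, no match -> dropped
So 1 of 5 rows is dropped.

SQL:
SELECT a.name, b.name AS project
FROM tasks a
INNER JOIN projects b ON a.project_id = b.id

Result:
name      | project
----------+--------
Audit     | Phoenix
Research  | Phoenix
Plan      | Nimbus 
Implement | Phoenix


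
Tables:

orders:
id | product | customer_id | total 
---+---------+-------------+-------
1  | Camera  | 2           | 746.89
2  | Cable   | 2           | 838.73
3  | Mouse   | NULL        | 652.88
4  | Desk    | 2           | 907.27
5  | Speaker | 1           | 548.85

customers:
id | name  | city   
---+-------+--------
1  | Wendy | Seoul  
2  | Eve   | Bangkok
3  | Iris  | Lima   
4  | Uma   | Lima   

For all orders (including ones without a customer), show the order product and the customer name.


LEFT JOIN keeps every row from orders (the left table); where customer_id has no match in customers, the customer columns become NULL. Walk through each order:
  - order 1 (Camera): customer_id=2 -> matches Eve
  - order 2 (Cable): customer_id=2 -> matches Eve
  - order 3 (Mouse): customer_id=NULL, no match -> kept with NULL
  - order 4 (Desk): customer_id=2 -> matches Eve
  - order 5 (Speaker): customer_id=1 -> matches Wendy
All 5 rows appear; 1 has NULL customer.

SQL:
SELECT a.product, b.name AS customer
FROM orders a
LEFT JOIN customers b ON a.customer_id = b.id

Result:
product | customer
--------+---------
Camera  | Eve     
Cable   | Eve     
Mouse   | NULL    
Desk    | Eve     
Speaker | Wendy   


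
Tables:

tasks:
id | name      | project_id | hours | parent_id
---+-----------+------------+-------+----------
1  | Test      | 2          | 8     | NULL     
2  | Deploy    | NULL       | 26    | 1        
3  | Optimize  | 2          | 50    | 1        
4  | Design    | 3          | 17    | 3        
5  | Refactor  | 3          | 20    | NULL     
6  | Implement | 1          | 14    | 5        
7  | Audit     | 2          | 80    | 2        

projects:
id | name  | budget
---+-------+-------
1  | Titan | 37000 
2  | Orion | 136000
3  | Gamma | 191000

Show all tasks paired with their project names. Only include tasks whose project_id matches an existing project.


INNER JOIN keeps only tasks rows whose project_id matches an id in projects. Walk through each task:
  - task 1 (Test): project_id=2 -> matches Orion
  - task 2 (Deploy): project_id=NULL, no match -> dropped
  - task 3 (Optimize): project_id=2 -> matches Orion
  - task 4 (Design): project_id=3 -> matches Gamma
  - task 5 (Refactor): project_id=3 -> matches Gamma
  - task 6 (Implement): project_id=1 -> matches Titan
  - task 7 (Audit): project_id=2 -> matches Orion
So 1 of 7 rows is dropped.

SQL:
SELECT a.name, b.name AS project
FROM tasks a
INNER JOIN projects b ON a.project_id = b.id

Result:
name      | project
----------+--------
Test      | Orion  
Optimize  | Orion  
Design    | Gamma  
Refactor  | Gamma  
Implement | Titan  
Audit     | Orion  


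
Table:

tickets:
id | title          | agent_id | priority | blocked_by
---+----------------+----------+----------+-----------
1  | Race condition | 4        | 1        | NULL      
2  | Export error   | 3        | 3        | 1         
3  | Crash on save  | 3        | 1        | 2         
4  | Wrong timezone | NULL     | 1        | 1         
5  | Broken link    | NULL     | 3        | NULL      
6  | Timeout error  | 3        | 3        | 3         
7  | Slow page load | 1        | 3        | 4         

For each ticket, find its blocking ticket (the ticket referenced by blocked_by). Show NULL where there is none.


This is a self-join: tickets is joined to a second copy of itself, matching each row's blocked_by to another row's id. Use LEFT JOIN so rows with blocked_by=NULL are kept.
  - ticket 1 (Race condition): blocked_by=NULL -> NULL
  - ticket 2 (Export error): blocked_by=1 -> Race condition
  - ticket 3 (Crash on save): blocked_by=2 -> Export error
  - ticket 4 (Wrong timezone): blocked_by=1 -> Race condition
  - ticket 5 (Broken link): blocked_by=NULL -> NULL
  - ticket 6 (Timeout error): blocked_by=3 -> Crash on save
  - ticket 7 (Slow page load): blocked_by=4 -> Wrong timezone

SQL:
SELECT a.title AS item, b.title AS blocked_by
FROM tickets a
LEFT JOIN tickets b ON a.blocked_by = b.id

Result:
item           | blocked_by    
---------------+---------------
Race condition | NULL          
Export error   | Race condition
Crash on save  | Export error  
Wrong timezone | Race condition
Broken link    | NULL          
Timeout error  | Crash on save 
Slow page load | Wrong timezone


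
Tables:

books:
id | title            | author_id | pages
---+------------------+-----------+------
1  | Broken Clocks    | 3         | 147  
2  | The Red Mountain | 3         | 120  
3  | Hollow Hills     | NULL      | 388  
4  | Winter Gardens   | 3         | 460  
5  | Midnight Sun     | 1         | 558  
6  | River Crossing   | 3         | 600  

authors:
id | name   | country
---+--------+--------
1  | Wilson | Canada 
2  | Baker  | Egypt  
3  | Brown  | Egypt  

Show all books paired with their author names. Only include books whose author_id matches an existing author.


INNER JOIN keeps only books rows whose author_id matches an id in authors. Walk through each book:
  - book 1 (Broken Clocks): author_id=3 -> matches Brown
  - book 2 (The Red Mountain): author_id=3 -> matches Brown
  - book 3 (Hollow Hills): author_id=NULL, no match -> dropped
  - book 4 (Winter Gardens): author_id=3 -> matches Brown
  - book 5 (Midnight Sun): author_id=1 -> matches Wilson
  - book 6 (River Crossing): author_id=3 -> matches Brown
So 1 of 6 rows is dropped.

SQL:
SELECT a.title, b.name AS author
FROM books a
INNER JOIN authors b ON a.author_id = b.id

Result:
title            | author
-----------------+-------
Broken Clocks    | Brown 
The Red Mountain | Brown 
Winter Gardens   | Brown 
Midnight Sun     | Wilson
River Crossing   | Brown 


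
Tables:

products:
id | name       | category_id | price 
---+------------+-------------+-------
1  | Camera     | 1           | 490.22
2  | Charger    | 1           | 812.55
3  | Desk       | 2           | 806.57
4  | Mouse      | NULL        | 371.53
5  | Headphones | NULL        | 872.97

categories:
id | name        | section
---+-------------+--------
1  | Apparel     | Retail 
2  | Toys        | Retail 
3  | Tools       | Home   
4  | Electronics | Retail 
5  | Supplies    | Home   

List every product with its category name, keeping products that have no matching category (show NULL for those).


LEFT JOIN keeps every row from products (the left table); where category_id has no match in categories, the category columns become NULL. Walk through each product:
  - product 1 (Camera): category_id=1 -> matches Apparel
  - product 2 (Charger): category_id=1 -> matches Apparel
  - product 3 (Desk): category_id=2 -> matches Toys
  - product 4 (Mouse): category_id=NULL, no match -> kept with NULL
  - product 5 (Headphones): category_id=NULL, no match -> kept with NULL
All 5 rows appear; 2 have NULL category.

SQL:
SELECT a.name, b.name AS category
FROM products a
LEFT JOIN categories b ON a.category_id = b.id

Result:
name       | category
-----------+---------
Camera     | Apparel 
Charger    | Apparel 
Desk       | Toys    
Mouse      | NULL    
Headphones | NULL    


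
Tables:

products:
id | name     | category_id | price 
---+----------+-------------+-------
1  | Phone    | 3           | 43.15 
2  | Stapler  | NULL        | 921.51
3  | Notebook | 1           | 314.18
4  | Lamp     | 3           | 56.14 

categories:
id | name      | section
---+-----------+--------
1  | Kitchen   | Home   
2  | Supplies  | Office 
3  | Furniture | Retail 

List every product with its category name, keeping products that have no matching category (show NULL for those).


LEFT JOIN keeps every row from products (the left table); where category_id has no match in categories, the category columns become NULL. Walk through each product:
  - product 1 (Phone): category_id=3 -> matches Furniture
  - product 2 (Stapler): category_id=NULL, no match -> kept with NULL
  - product 3 (Notebook): category_id=1 -> matches Kitchen
  - product 4 (Lamp): category_id=3 -> matches Furniture
All 4 rows appear; 1 has NULL category.

SQL:
SELECT a.name, b.name AS category
FROM products a
LEFT JOIN categories b ON a.category_id = b.id

Result:
name     | category 
---------+----------
Phone    | Furniture
Stapler  | NULL     
Notebook | Kitchen  
Lamp     | Furniture


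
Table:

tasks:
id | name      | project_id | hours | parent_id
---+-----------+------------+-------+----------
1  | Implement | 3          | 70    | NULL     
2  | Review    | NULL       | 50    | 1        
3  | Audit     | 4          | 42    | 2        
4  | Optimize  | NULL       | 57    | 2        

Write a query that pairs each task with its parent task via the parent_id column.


This is a self-join: tasks is joined to a second copy of itself, matching each row's parent_id to another row's id. Use LEFT JOIN so rows with parent_id=NULL are kept.
  - task 1 (Implement): parent_id=NULL -> NULL
  - task 2 (Review): parent_id=1 -> Implement
  - task 3 (Audit): parent_id=2 -> Review
  - task 4 (Optimize): parent_id=2 -> Review

SQL:
SELECT a.name AS item, b.name AS parent
FROM tasks a
LEFT JOIN tasks b ON a.parent_id = b.id

Result:
item      | parent   
----------+----------
Implement | NULL     
Review    | Implement
Audit     | Review   
Optimize  | Review   


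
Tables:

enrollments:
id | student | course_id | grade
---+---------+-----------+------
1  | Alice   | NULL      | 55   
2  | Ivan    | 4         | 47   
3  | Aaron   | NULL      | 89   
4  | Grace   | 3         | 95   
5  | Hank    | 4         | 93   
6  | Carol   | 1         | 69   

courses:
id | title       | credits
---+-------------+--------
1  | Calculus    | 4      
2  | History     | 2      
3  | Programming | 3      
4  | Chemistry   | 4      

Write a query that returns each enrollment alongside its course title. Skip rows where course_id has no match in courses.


INNER JOIN keeps only enrollments rows whose course_id matches an id in courses. Walk through each enrollment:
  - enrollment 1 (Alice): course_id=NULL, no match -> dropped
  - enrollment 2 (Ivan): course_id=4 -> matches Chemistry
  - enrollment 3 (Aaron): course_id=NULL, no match -> dropped
  - enrollment 4 (Grace): course_id=3 -> matches Programming
  - enrollment 5 (Hank): course_id=4 -> matches Chemistry
  - enrollment 6 (Carol): course_id=1 -> matches Calculus
So 2 of 6 rows are dropped.

SQL:
SELECT a.student, b.title AS course
FROM enrollments a
INNER JOIN courses b ON a.course_id = b.id

Result:
student | course     
--------+------------
Ivan    | Chemistry  
Grace   | Programming
Hank    | Chemistry  
Carol   | Calculus   


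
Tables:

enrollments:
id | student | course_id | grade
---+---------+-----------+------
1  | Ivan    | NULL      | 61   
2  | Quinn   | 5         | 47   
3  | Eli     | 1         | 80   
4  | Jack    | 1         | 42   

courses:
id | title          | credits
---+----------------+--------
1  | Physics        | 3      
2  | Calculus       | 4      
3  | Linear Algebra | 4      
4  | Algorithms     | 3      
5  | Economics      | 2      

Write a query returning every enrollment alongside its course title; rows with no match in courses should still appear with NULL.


LEFT JOIN keeps every row from enrollments (the left table); where course_id has no match in courses, the course columns become NULL. Walk through each enrollment:
  - enrollment 1 (Ivan): course_id=NULL, no match -> kept with NULL
  - enrollment 2 (Quinn): course_id=5 -> matches Economics
  - enrollment 3 (Eli): course_id=1 -> matches Physics
  - enrollment 4 (Jack): course_id=1 -> matches Physics
All 4 rows appear; 1 has NULL course.

SQL:
SELECT a.student, b.title AS course
FROM enrollments a
LEFT JOIN courses b ON a.course_id = b.id

Result:
student | course   
--------+----------
Ivan    | NULL     
Quinn   | Economics
Eli     | Physics  
Jack    | Physics  


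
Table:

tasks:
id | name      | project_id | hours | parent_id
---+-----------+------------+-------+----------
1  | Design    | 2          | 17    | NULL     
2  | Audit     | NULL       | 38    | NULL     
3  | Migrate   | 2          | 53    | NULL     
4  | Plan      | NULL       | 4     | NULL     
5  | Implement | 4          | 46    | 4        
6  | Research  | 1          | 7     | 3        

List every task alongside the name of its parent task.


This is a self-join: tasks is joined to a second copy of itself, matching each row's parent_id to another row's id. Use LEFT JOIN so rows with parent_id=NULL are kept.
  - task 1 (Design): parent_id=NULL -> NULL
  - task 2 (Audit): parent_id=NULL -> NULL
  - task 3 (Migrate): parent_id=NULL -> NULL
  - task 4 (Plan): parent_id=NULL -> NULL
  - task 5 (Implement): parent_id=4 -> Plan
  - task 6 (Research): parent_id=3 -> Migrate

SQL:
SELECT a.name AS item, b.name AS parent
FROM tasks a
LEFT JOIN tasks b ON a.parent_id = b.id

Result:
item      | parent 
----------+--------
Design    | NULL   
Audit     | NULL   
Migrate   | NULL   
Plan      | NULL   
Implement | Plan   
Research  | Migrate


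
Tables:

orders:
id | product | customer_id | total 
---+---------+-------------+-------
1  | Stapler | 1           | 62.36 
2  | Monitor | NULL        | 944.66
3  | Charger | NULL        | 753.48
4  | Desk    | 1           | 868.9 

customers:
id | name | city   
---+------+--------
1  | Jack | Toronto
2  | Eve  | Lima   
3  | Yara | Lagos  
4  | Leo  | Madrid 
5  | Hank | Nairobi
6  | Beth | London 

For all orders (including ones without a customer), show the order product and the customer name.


LEFT JOIN keeps every row from orders (the left table); where customer_id has no match in customers, the customer columns become NULL. Walk through each order:
  - order 1 (Stapler): customer_id=1 -> matches Jack
  - order 2 (Monitor): customer_id=NULL, no match -> kept with NULL
  - order 3 (Charger): customer_id=NULL, no match -> kept with NULL
  - order 4 (Desk): customer_id=1 -> matches Jack
All 4 rows appear; 2 have NULL customer.

SQL:
SELECT a.product, b.name AS customer
FROM orders a
LEFT JOIN customers b ON a.customer_id = b.id

Result:
product | customer
--------+---------
Stapler | Jack    
Monitor | NULL    
Charger | NULL    
Desk    | Jack    


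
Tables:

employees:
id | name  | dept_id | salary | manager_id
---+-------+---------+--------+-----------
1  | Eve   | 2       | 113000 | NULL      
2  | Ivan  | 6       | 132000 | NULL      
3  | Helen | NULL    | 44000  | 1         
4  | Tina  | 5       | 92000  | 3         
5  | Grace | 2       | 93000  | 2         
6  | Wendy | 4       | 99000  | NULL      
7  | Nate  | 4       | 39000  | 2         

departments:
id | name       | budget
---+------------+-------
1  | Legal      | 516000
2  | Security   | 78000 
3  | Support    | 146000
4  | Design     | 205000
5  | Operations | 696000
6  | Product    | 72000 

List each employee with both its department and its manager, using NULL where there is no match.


Two LEFT JOINs from the same base table employees: one to departments via dept_id, one to employees itself via manager_id. Both are LEFT so every employee is preserved.
Match against departments:
  - employee 1 (Eve): dept_id=2 -> matches Security
  - employee 2 (Ivan): dept_id=6 -> matches Product
  - employee 3 (Helen): dept_id=NULL, no match -> kept with NULL
  - employee 4 (Tina): dept_id=5 -> matches Operations
  - employee 5 (Grace): dept_id=2 -> matches Security
  - employee 6 (Wendy): dept_id=4 -> matches Design
  - employee 7 (Nate): dept_id=4 -> matches Design
Match against employees (self):
  - employee 1 (Eve): manager_id=NULL -> NULL
  - employee 2 (Ivan): manager_id=NULL -> NULL
  - employee 3 (Helen): manager_id=1 -> Eve
  - employee 4 (Tina): manager_id=3 -> Helen
  - employee 5 (Grace): manager_id=2 -> Ivan
  - employee 6 (Wendy): manager_id=NULL -> NULL
  - employee 7 (Nate): manager_id=2 -> Ivan

SQL:
SELECT a.name, b.name AS department, c.name AS manager
FROM employees a
LEFT JOIN departments b ON a.dept_id = b.id
LEFT JOIN employees c ON a.manager_id = c.id

Result:
name  | department | manager
------+------------+--------
Eve   | Security   | NULL   
Ivan  | Product    | NULL   
Helen | NULL       | Eve    
Tina  | Operations | Helen  
Grace | Security   | Ivan   
Wendy | Design     | NULL   
Nate  | Design     | Ivan   


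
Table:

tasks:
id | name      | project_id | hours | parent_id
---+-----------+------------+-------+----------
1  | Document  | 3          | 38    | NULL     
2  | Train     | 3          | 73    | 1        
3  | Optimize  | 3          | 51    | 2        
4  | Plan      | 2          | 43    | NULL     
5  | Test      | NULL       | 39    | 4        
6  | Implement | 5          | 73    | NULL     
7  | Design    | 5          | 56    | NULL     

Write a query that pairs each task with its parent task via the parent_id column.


This is a self-join: tasks is joined to a second copy of itself, matching each row's parent_id to another row's id. Use LEFT JOIN so rows with parent_id=NULL are kept.
  - task 1 (Document): parent_id=NULL -> NULL
  - task 2 (Train): parent_id=1 -> Document
  - task 3 (Optimize): parent_id=2 -> Train
  - task 4 (Plan): parent_id=NULL -> NULL
  - task 5 (Test): parent_id=4 -> Plan
  - task 6 (Implement): parent_id=NULL -> NULL
  - task 7 (Design): parent_id=NULL -> NULL

SQL:
SELECT a.name AS item, b.name AS parent
FROM tasks a
LEFT JOIN tasks b ON a.parent_id = b.id

Result:
item      | parent  
----------+---------
Document  | NULL    
Train     | Document
Optimize  | Train   
Plan      | NULL    
Test      | Plan    
Implement | NULL    
Design    | NULL    


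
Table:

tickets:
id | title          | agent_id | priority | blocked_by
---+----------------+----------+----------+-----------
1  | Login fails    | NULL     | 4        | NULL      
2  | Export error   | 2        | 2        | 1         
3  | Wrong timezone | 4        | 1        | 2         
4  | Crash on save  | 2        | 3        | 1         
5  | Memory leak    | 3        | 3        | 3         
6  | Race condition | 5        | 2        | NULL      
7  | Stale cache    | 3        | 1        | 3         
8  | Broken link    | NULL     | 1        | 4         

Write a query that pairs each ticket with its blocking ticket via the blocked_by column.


This is a self-join: tickets is joined to a second copy of itself, matching each row's blocked_by to another row's id. Use LEFT JOIN so rows with blocked_by=NULL are kept.
  - ticket 1 (Login fails): blocked_by=NULL -> NULL
  - ticket 2 (Export error): blocked_by=1 -> Login fails
  - ticket 3 (Wrong timezone): blocked_by=2 -> Export error
  - ticket 4 (Crash on save): blocked_by=1 -> Login fails
  - ticket 5 (Memory leak): blocked_by=3 -> Wrong timezone
  - ticket 6 (Race condition): blocked_by=NULL -> NULL
  - ticket 7 (Stale cache): blocked_by=3 -> Wrong timezone
  - ticket 8 (Broken link): blocked_by=4 -> Crash on save

SQL:
SELECT a.title AS item, b.title AS blocked_by
FROM tickets a
LEFT JOIN tickets b ON a.blocked_by = b.id

Result:
item           | blocked_by    
---------------+---------------
Login fails    | NULL          
Export error   | Login fails   
Wrong timezone | Export error  
Crash on save  | Login fails   
Memory leak    | Wrong timezone
Race condition | NULL          
Stale cache    | Wrong timezone
Broken link    | Crash on save 


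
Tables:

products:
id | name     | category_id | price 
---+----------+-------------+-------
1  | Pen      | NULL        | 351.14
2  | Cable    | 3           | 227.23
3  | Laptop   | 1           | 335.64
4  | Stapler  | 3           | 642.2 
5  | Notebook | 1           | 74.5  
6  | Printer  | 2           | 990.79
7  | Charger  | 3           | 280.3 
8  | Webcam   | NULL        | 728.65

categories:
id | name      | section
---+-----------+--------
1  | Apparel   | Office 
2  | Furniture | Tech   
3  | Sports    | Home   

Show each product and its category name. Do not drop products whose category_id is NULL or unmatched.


LEFT JOIN keeps every row from products (the left table); where category_id has no match in categories, the category columns become NULL. Walk through each product:
  - product 1 (Pen): category_id=NULL, no match -> kept with NULL
  - product 2 (Cable): category_id=3 -> matches Sports
  - product 3 (Laptop): category_id=1 -> matches Apparel
  - product 4 (Stapler): category_id=3 -> matches Sports
  - product 5 (Notebook): category_id=1 -> matches Apparel
  - product 6 (Printer): category_id=2 -> matches Furniture
  - product 7 (Charger): category_id=3 -> matches Sports
  - product 8 (Webcam): category_id=NULL, no match -> kept with NULL
All 8 rows appear; 2 have NULL category.

SQL:
SELECT a.name, b.name AS category
FROM products a
LEFT JOIN categories b ON a.category_id = b.id

Result:
name     | category 
---------+----------
Pen      | NULL     
Cable    | Sports   
Laptop   | Apparel  
Stapler  | Sports   
Notebook | Apparel  
Printer  | Furniture
Charger  | Sports   
Webcam   | NULL     


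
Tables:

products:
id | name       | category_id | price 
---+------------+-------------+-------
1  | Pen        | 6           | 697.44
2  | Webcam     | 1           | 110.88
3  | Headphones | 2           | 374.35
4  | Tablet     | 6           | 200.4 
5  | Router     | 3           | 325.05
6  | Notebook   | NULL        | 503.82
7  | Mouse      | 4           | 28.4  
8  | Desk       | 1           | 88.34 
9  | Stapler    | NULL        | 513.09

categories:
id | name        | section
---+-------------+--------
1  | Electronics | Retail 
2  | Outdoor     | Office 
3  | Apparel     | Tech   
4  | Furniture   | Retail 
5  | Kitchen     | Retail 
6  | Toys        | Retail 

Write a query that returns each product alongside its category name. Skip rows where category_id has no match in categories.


INNER JOIN keeps only products rows whose category_id matches an id in categories. Walk through each product:
  - product 1 (Pen): category_id=6 -> matches Toys
  - product 2 (Webcam): category_id=1 -> matches Electronics
  - product 3 (Headphones): category_id=2 -> matches Outdoor
  - product 4 (Tablet): category_id=6 -> matches Toys
  - product 5 (Router): category_id=3 -> matches Apparel
  - product 6 (Notebook): category_id=NULL, no match -> dropped
  - product 7 (Mouse): category_id=4 -> matches Furniture
  - product 8 (Desk): category_id=1 -> matches Electronics
  - product 9 (Stapler): category_id=NULL, no match -> dropped
So 2 of 9 rows are dropped.

SQL:
SELECT a.name, b.name AS category
FROM products a
INNER JOIN categories b ON a.category_id = b.id

Result:
name       | category   
-----------+------------
Pen        | Toys       
Webcam     | Electronics
Headphones | Outdoor    
Tablet     | Toys       
Router     | Apparel    
Mouse      | Furniture  
Desk       | Electronics


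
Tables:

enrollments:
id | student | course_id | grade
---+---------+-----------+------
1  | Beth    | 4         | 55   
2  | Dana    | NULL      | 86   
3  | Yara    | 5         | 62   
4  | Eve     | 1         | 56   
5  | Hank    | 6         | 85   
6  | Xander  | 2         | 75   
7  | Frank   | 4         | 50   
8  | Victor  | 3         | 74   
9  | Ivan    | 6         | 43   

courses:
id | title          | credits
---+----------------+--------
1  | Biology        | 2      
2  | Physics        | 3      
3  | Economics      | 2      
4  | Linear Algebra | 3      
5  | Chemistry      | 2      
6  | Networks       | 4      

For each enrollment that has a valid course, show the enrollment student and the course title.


INNER JOIN keeps only enrollments rows whose course_id matches an id in courses. Walk through each enrollment:
  - enrollment 1 (Beth): course_id=4 -> matches Linear Algebra
  - enrollment 2 (Dana): course_id=NULL, no match -> dropped
  - enrollment 3 (Yara): course_id=5 -> matches Chemistry
  - enrollment 4 (Eve): course_id=1 -> matches Biology
  - enrollment 5 (Hank): course_id=6 -> matches Networks
  - enrollment 6 (Xander): course_id=2 -> matches Physics
  - enrollment 7 (Frank): course_id=4 -> matches Linear Algebra
  - enrollment 8 (Victor): course_id=3 -> matches Economics
  - enrollment 9 (Ivan): course_id=6 -> matches Networks
So 1 of 9 rows is dropped.

SQL:
SELECT a.student, b.title AS course
FROM enrollments a
INNER JOIN courses b ON a.course_id = b.id

Result:
student | course        
--------+---------------
Beth    | Linear Algebra
Yara    | Chemistry     
Eve     | Biology       
Hank    | Networks      
Xander  | Physics       
Frank   | Linear Algebra
Victor  | Economics     
Ivan    | Networks      
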